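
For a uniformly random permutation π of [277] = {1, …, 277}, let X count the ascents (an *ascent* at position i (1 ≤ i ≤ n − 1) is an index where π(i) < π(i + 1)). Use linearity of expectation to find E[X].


Write X = Σ X_I over i = 1, …, 276, with X_I the indicator of one ascent.
There are 276 indicators.
For each fixed i, the pair (π(i), π(i+1)) is a uniformly random ordered pair of distinct values from {1, …, 277}; by symmetry P[π(i) < π(i+1)] = 1/2.
By linearity: E[X] = 276 · (1/2) = (277 − 1) · (1/2) = 138 ≈ 138.00000.

E[X] = 138 = 138.00000.


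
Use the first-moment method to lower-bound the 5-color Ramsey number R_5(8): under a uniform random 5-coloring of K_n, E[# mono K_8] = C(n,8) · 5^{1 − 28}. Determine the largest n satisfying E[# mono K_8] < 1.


We need C(n, 8) · 5^{1 − 28} < 1, i.e. C(n, 8) < 5^{28 − 1} = 7450580596923828125.
Check values of n near the boundary:
  n = 860: C(860, 8) = 7182671140665308145; 7182671140665308145 < 7450580596923828125? YES
  n = 861: C(861, 8) = 7250034996615275865; 7250034996615275865 < 7450580596923828125? YES
  n = 862: C(862, 8) = 7317951015318931845; 7317951015318931845 < 7450580596923828125? YES
  n = 863: C(863, 8) = 7386423071602617757; 7386423071602617757 < 7450580596923828125? YES
  n = 864: C(864, 8) = 7455455062926006708; 7455455062926006708 < 7450580596923828125? NO
  n = 865: C(865, 8) = 7525050909487743060; 7525050909487743060 < 7450580596923828125? NO
  n = 866: C(866, 8) = 7595214554331451620; 7595214554331451620 < 7450580596923828125? NO
The largest n with C(n, 8) < 7450580596923828125 is n = 863 (where E[X] = 7386423071602617757/7450580596923828125 ≈ 0.9914). Hence R_5(8) > 863, i.e. R_5(8) ≥ 864.

Largest n = 863; hence R_5(8) > 863.


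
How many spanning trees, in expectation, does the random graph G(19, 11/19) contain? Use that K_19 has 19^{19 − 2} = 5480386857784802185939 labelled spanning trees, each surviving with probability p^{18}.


K_19 has 19^{19 − 2} = 5480386857784802185939 labelled spanning trees.
For each such spanning tree H, let X_H = 1 if all 18 edges of H are present in G. Then P[X_H = 1] = p^{18} = (11/19)^{18} = 5559917313492231481/104127350297911241532841.
By linearity of expectation: E[X] = Σ_H E[X_H] = 5480386857784802185939 · p^{18} = 5480386857784802185939 · 5559917313492231481/104127350297911241532841 = 5559917313492231481/19.
Numerically: E[X] ≈ 2.926e+17.

E[X] = 5480386857784802185939 · (11/19)^{18} = 5559917313492231481/19 ≈ 2.926e+17.


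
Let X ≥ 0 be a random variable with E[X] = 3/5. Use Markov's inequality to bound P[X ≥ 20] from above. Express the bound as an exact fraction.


μ = E[X] = 3/5, a = 20.
Markov: P[X ≥ 20] ≤ μ/a = (3/5)/20 = 3/100.
Numerically: ≈ 0.03000.
(Since a = 20 > μ = 0.60000, the bound 3/100 is < 1 and informative.)

P[X ≥ 20] ≤ 3/100 ≈ 0.03000.


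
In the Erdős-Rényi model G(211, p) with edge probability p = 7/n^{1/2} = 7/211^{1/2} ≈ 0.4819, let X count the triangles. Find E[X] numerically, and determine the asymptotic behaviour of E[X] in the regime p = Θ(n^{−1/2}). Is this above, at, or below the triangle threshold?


Number of potential triangles: C(211, 3) = 1543465.
Each occurs with probability p³ ≈ (0.4819)³ ≈ 1.1191040e-01.
By linearity: E[X] = C(211, 3)·p³ ≈ 1543465 · 1.1191040e-01 ≈ 172729.78118.
Since α = 1/2 < 1, p = c/n^{1/2} ≫ 1/n is above the triangle threshold p ~ 1/n. Asymptotically E[X] ~ (c³/6)·n^{3(1−α)} = (7³/6)·n^{1.5} → ∞; triangles are abundant w.h.p.

E[X] ≈ 172729.78118; in regime p = Θ(1/n^{1/2}) E[X] diverges (above the triangle threshold p ~ 1/n).


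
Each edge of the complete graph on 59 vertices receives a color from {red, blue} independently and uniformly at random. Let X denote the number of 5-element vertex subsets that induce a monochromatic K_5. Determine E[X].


Let X = Σ_S X_S over the C(59, 5) = 5006386 subsets S of size 5, where X_S = 1 if the K_5 on S is monochromatic.
For a fixed S, the K_5 on S has C(5, 2) = 10 edges. P[all 10 edges red] = (1/2)^10, and likewise for blue, so P[monochromatic] = 2·(1/2)^10 = 2^{1 − 10} = 1/512.
By linearity: E[X] = C(59, 5) · 2^{1 − 10} = 5006386 · 1/512 = 2503193/256.
Numerically: E[X] ≈ 9778.09766.

E[X] = C(59,5)·2^(1−C(5,2)) = 2503193/256 ≈ 9778.09766.


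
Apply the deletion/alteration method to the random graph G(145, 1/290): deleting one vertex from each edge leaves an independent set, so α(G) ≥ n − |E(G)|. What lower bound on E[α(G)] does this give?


E[|E(G)|] = C(145, 2)·p = 10440 · (1/290) = 36.
E[α(G)] ≥ n − E[|E(G)|] = 145 − 36 = 109.
Numerically: ≈ 109.000000.
(This is only a lower bound; the true E[α(G)] may be larger.)

E[α(G)] ≥ 109 ≈ 109.000000.


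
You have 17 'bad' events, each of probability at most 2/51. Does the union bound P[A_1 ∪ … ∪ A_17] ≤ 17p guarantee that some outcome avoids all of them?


Union bound: P[∪_{i=1}^{17} A_i] ≤ Σ_i P[A_i] ≤ 17·p = 17·(2/51) = 2/3.
Numerically: 2/3 ≈ 0.6666667.
Is 2/3 < 1? YES.
Since P[∪ A_i] ≤ 2/3 < 1, the complement has P[∩ A_i^c] ≥ 1 − 2/3 = 1/3 > 0, so some outcome avoids every A_i.

17·p = 2/3 ≈ 0.6666667; existence CERTIFIED by the union bound.


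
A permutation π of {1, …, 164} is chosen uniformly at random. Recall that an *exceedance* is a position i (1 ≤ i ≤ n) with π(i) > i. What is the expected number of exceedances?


Write X = Σ_{i=1}^{164} X_i, where X_i = 1_{π(i) > i}.
For each fixed i, π(i) is uniform over {1, …, 164} (marginal of a uniform permutation), so P[π(i) > i] = (n − i)/n. Summing: Σ_{i=1}^{164} (n − i)/n = (0 + 1 + … + 163)/164 = 164(164 − 1)/(2·164) = (164 − 1)/2.
Hence E[X] = Σ_{i=1}^{164} (164 − i)/164 = 163/2 ≈ 81.500.

E[X] = 163/2 = 81.500.


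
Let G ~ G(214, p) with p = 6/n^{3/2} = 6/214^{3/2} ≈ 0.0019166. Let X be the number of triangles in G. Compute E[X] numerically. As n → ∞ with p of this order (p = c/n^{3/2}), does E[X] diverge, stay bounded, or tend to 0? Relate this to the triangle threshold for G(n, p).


Number of potential triangles: C(214, 3) = 1610564.
Each occurs with probability p³ ≈ (0.0019166)³ ≈ 7.04030982e-09.
By linearity: E[X] = C(214, 3)·p³ ≈ 1610564 · 7.04030982e-09 ≈ 0.011339.
Since α = 3/2 > 1, p = c/n^{3/2} = o(1/n) is below the triangle threshold p ~ 1/n. Asymptotically E[X] ~ (c³/6)·n^{3(1−α)} = (6³/6)·n^{-1.5} → 0, so by Markov's inequality G has no triangles w.h.p.

E[X] ≈ 0.011339; in regime p = Θ(1/n^{3/2}) E[X] tends to 0 (below the triangle threshold p ~ 1/n).


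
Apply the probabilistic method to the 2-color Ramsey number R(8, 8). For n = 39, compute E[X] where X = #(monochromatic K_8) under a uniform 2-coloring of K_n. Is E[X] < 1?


E[X] = C(39, 8) · 2^{1 − 28} = 61523748 · 2^{−27} = 61523748/134217728.
As a reduced fraction: E[X] = 15380937/33554432 ≈ 0.45839.
Is E[X] < 1? YES.
Since E[X] < 1, there exists a 2-coloring of K_{39} with no monochromatic K_8; hence R(8, 8) > 39.

E[X] = 15380937/33554432 ≈ 0.45839; E[X] < 1, so R(8, 8) > 39.


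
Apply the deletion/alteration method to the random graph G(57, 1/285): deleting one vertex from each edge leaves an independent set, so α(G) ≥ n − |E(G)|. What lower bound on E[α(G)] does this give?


E[|E(G)|] = C(57, 2)·p = 1596 · (1/285) = 28/5.
E[α(G)] ≥ n − E[|E(G)|] = 57 − 28/5 = 257/5.
Numerically: ≈ 51.400.
(This is only a lower bound; the true E[α(G)] may be larger.)

E[α(G)] ≥ 257/5 ≈ 51.400.


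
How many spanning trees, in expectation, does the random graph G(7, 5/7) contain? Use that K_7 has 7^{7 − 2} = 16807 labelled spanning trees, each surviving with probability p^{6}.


K_7 has 7^{7 − 2} = 16807 labelled spanning trees.
For each such spanning tree H, let X_H = 1 if all 6 edges of H are present in G. Then P[X_H = 1] = p^{6} = (5/7)^{6} = 15625/117649.
By linearity: E[X] = Σ_H E[X_H] = 16807 · p^{6} = 16807 · 15625/117649 = 15625/7.
Numerically: E[X] ≈ 2232.

E[X] = 16807 · (5/7)^{6} = 15625/7 ≈ 2232.


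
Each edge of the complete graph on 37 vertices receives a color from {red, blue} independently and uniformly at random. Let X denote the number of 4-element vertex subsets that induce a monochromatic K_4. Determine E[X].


Let X = Σ_S X_S over the C(37, 4) = 66045 subsets S of size 4, where X_S = 1 if the K_4 on S is monochromatic.
For a fixed S, the K_4 on S has C(4, 2) = 6 edges. P[all 6 edges red] = (1/2)^6, and likewise for blue, so P[monochromatic] = 2·(1/2)^6 = 2^{1 − 6} = 1/32.
Summing: E[X] = C(37, 4) · 2^{1 − 6} = 66045 · 1/32 = 66045/32.
Numerically: E[X] ≈ 2063.906.

E[X] = C(37,4)·2^(1−C(4,2)) = 66045/32 ≈ 2063.906.


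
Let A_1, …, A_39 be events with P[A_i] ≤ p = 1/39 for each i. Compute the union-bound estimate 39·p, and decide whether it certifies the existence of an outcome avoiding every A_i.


Union bound: P[∪_{i=1}^{39} A_i] ≤ Σ_i P[A_i] ≤ 39·p = 39·(1/39) = 1.
Numerically: 1 ≈ 1.000000.
Is 1 < 1? NO.
Since the bound 1 is ≥ 1, the union bound is uninformative here; it does NOT by itself certify existence.

39·p = 1 ≈ 1.000000; existence NOT certified by the union bound.


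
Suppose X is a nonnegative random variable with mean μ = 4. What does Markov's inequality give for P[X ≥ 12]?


μ = E[X] = 4, a = 12.
Markov: P[X ≥ 12] ≤ μ/a = (4)/12 = 1/3.
Numerically: ≈ 0.333333.
(Since a = 12 > μ = 4.000000, the bound 1/3 is < 1 and informative.)

P[X ≥ 12] ≤ 1/3 ≈ 0.333333.


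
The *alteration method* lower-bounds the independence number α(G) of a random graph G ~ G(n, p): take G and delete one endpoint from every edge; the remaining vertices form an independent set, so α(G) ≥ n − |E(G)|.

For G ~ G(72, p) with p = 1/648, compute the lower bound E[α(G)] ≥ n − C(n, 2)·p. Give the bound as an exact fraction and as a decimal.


E[|E(G)|] = C(72, 2)·p = 2556 · (1/648) = 71/18.
E[α(G)] ≥ n − E[|E(G)|] = 72 − 71/18 = 1225/18.
Numerically: ≈ 68.056.
(This is only a lower bound; the true E[α(G)] may be larger.)

E[α(G)] ≥ 1225/18 ≈ 68.056.


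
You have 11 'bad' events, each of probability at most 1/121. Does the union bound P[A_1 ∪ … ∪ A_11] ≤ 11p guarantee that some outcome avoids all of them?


Union bound: P[∪_{i=1}^{11} A_i] ≤ Σ_i P[A_i] ≤ 11·p = 11·(1/121) = 1/11.
Numerically: 1/11 ≈ 0.091.
Is 1/11 < 1? YES.
Since P[∪ A_i] ≤ 1/11 < 1, the complement has P[∩ A_i^c] ≥ 1 − 1/11 = 10/11 > 0, so some outcome avoids every A_i.

11·p = 1/11 ≈ 0.091; existence CERTIFIED by the union bound.


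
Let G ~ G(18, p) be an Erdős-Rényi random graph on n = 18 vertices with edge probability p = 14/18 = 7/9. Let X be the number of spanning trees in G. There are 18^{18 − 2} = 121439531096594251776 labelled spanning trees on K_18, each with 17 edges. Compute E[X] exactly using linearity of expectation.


K_18 has 18^{18 − 2} = 121439531096594251776 labelled spanning trees.
For each such spanning tree H, let X_H = 1 if all 17 edges of H are present in G. Then P[X_H = 1] = p^{17} = (7/9)^{17} = 232630513987207/16677181699666569.
By linearity: E[X] = Σ_H E[X_H] = 121439531096594251776 · p^{17} = 121439531096594251776 · 232630513987207/16677181699666569 = 15245673364665597952/9.
Numerically: E[X] ≈ 1.694e+18.

E[X] = 121439531096594251776 · (7/9)^{17} = 15245673364665597952/9 ≈ 1.694e+18.


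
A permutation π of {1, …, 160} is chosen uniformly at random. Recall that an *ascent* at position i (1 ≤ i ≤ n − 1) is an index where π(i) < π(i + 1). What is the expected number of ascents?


Write X = Σ X_I over i = 1, …, 159, with X_I the indicator of one ascent.
There are 159 indicators.
For each fixed i, the pair (π(i), π(i+1)) is a uniformly random ordered pair of distinct values from {1, …, 160}; by symmetry P[π(i) < π(i+1)] = 1/2.
By linearity: E[X] = 159 · (1/2) = (160 − 1) · (1/2) = 159/2 ≈ 79.50000.

E[X] = 159/2 = 79.50000.


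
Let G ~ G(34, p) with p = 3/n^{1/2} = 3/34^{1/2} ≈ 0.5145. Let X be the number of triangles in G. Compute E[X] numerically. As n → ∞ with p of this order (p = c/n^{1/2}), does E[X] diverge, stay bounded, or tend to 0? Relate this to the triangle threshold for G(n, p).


Number of potential triangles: C(34, 3) = 5984.
Each occurs with probability p³ ≈ (0.5145)³ ≈ 1.3619005e-01.
By linearity: E[X] = C(34, 3)·p³ ≈ 5984 · 1.3619005e-01 ≈ 814.96128.
Since α = 1/2 < 1, p = c/n^{1/2} ≫ 1/n is above the triangle threshold p ~ 1/n. Asymptotically E[X] ~ (c³/6)·n^{3(1−α)} = (3³/6)·n^{1.5} → ∞; triangles are abundant w.h.p.

E[X] ≈ 814.96128; in regime p = Θ(1/n^{1/2}) E[X] diverges (above the triangle threshold p ~ 1/n).


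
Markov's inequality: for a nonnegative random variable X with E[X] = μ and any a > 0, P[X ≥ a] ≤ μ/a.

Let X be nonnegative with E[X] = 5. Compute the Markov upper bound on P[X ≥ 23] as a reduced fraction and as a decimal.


μ = E[X] = 5, a = 23.
Markov: P[X ≥ 23] ≤ μ/a = (5)/23 = 5/23.
Numerically: ≈ 0.21739.
(Since a = 23 > μ = 5.00000, the bound 5/23 is < 1 and informative.)

P[X ≥ 23] ≤ 5/23 ≈ 0.21739.


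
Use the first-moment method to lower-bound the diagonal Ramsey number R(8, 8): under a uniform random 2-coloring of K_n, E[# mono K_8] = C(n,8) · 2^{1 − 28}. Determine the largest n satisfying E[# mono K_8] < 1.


We need C(n, 8) · 2^{1 − 28} < 1, i.e. C(n, 8) < 2^{28 − 1} = 134217728.
Check values of n near the boundary:
  n = 39: C(39, 8) = 61523748; 61523748 < 134217728? YES
  n = 40: C(40, 8) = 76904685; 76904685 < 134217728? YES
  n = 41: C(41, 8) = 95548245; 95548245 < 134217728? YES
  n = 42: C(42, 8) = 118030185; 118030185 < 134217728? YES
  n = 43: C(43, 8) = 145008513; 145008513 < 134217728? NO
  n = 44: C(44, 8) = 177232627; 177232627 < 134217728? NO
  n = 45: C(45, 8) = 215553195; 215553195 < 134217728? NO
The largest n with C(n, 8) < 134217728 is n = 42 (where E[X] = 118030185/134217728 ≈ 0.87939). Hence R(8, 8) > 42, i.e. R(8, 8) ≥ 43.

Largest n = 42; hence R(8, 8) > 42.


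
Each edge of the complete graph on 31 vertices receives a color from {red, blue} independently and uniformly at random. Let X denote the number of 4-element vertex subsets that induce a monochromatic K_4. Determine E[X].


Let X = Σ_S X_S over the C(31, 4) = 31465 subsets S of size 4, where X_S = 1 if the K_4 on S is monochromatic.
For a fixed S, the K_4 on S has C(4, 2) = 6 edges. P[all 6 edges red] = (1/2)^6, and likewise for blue, so P[monochromatic] = 2·(1/2)^6 = 2^{1 − 6} = 1/32.
By linearity of expectation: E[X] = C(31, 4) · 2^{1 − 6} = 31465 · 1/32 = 31465/32.
Numerically: E[X] ≈ 983.281.

E[X] = C(31,4)·2^(1−C(4,2)) = 31465/32 ≈ 983.281.


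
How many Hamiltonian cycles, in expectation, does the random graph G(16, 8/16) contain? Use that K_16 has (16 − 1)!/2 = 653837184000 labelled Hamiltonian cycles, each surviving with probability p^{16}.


K_16 has (16 − 1)!/2 = 653837184000 labelled Hamiltonian cycles.
For each such Hamiltonian cycle H, let X_H = 1 if all 16 edges of H are present in G. Then P[X_H = 1] = p^{16} = (1/2)^{16} = 1/65536.
Summing the indicators: E[X] = Σ_H E[X_H] = 653837184000 · p^{16} = 653837184000 · 1/65536 = 638512875/64.
Numerically: E[X] ≈ 9.97676e+06.

E[X] = 653837184000 · (1/2)^{16} = 638512875/64 ≈ 9.97676e+06.


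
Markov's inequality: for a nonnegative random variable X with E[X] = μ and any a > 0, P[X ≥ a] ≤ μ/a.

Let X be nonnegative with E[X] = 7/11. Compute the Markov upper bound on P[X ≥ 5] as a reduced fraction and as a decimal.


μ = E[X] = 7/11, a = 5.
Markov: P[X ≥ 5] ≤ μ/a = (7/11)/5 = 7/55.
Numerically: ≈ 0.12727.
(Since a = 5 > μ = 0.63636, the bound 7/55 is < 1 and informative.)

P[X ≥ 5] ≤ 7/55 ≈ 0.12727.


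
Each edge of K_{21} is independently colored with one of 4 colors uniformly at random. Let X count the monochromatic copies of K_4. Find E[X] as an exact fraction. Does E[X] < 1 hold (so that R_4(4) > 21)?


E[X] = C(21, 4) · 4^{1 − 6} = 5985 · 4^{−5} = 5985/1024.
As a reduced fraction: E[X] = 5985/1024 ≈ 5.8447266.
Is E[X] < 1? NO.
Since E[X] ≥ 1, the first-moment bound is inconclusive at n = 21; it does NOT by itself certify R_4(4) > 21.

E[X] = 5985/1024 ≈ 5.8447266; E[X] ≥ 1; first-moment method inconclusive here.


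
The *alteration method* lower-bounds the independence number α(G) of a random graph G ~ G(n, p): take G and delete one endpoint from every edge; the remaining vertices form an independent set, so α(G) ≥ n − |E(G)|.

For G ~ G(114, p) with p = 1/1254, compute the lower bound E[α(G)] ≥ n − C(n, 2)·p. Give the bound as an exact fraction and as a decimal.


E[|E(G)|] = C(114, 2)·p = 6441 · (1/1254) = 113/22.
E[α(G)] ≥ n − E[|E(G)|] = 114 − 113/22 = 2395/22.
Numerically: ≈ 108.864.
(This is only a lower bound; the true E[α(G)] may be larger.)

E[α(G)] ≥ 2395/22 ≈ 108.864.


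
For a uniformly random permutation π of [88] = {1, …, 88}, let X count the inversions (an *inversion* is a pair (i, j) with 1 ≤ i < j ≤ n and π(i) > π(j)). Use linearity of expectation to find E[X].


Write X = Σ X_I over the C(88, 2) = 3828 pairs i < j, with X_I the indicator of one inversion.
There are 3828 indicators.
For each fixed pair i < j, the values π(i) and π(j) are two distinct elements of {1, …, 88} in uniformly random order; by symmetry P[π(i) > π(j)] = 1/2.
By linearity: E[X] = 3828 · (1/2) = C(88, 2) · (1/2) = 3828/2 = 1914 ≈ 1914.000.

E[X] = 1914 = 1914.000.


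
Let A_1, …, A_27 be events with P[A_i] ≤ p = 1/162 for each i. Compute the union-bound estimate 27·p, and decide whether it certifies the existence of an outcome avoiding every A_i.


Union bound: P[∪_{i=1}^{27} A_i] ≤ Σ_i P[A_i] ≤ 27·p = 27·(1/162) = 1/6.
Numerically: 1/6 ≈ 0.1666667.
Is 1/6 < 1? YES.
Since P[∪ A_i] ≤ 1/6 < 1, the complement has P[∩ A_i^c] ≥ 1 − 1/6 = 5/6 > 0, so some outcome avoids every A_i.

27·p = 1/6 ≈ 0.1666667; existence CERTIFIED by the union bound.


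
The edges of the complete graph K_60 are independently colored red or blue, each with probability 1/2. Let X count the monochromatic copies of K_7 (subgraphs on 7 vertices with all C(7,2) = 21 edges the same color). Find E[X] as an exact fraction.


Let X = Σ_S X_S over the C(60, 7) = 386206920 subsets S of size 7, where X_S = 1 if the K_7 on S is monochromatic.
For a fixed S, the K_7 on S has C(7, 2) = 21 edges. P[all 21 edges red] = (1/2)^21, and likewise for blue, so P[monochromatic] = 2·(1/2)^21 = 2^{1 − 21} = 1/1048576.
By linearity of expectation: E[X] = C(60, 7) · 2^{1 − 21} = 386206920 · 1/1048576 = 48275865/131072.
Numerically: E[X] ≈ 368.316.

E[X] = C(60,7)·2^(1−C(7,2)) = 48275865/131072 ≈ 368.316.


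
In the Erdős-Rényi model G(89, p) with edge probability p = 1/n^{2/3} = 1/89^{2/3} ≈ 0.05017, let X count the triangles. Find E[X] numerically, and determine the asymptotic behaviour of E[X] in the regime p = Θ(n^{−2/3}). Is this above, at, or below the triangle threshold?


Number of potential triangles: C(89, 3) = 113564.
Each occurs with probability p³ ≈ (0.05017)³ ≈ 1.262467e-04.
By linearity: E[X] = C(89, 3)·p³ ≈ 113564 · 1.262467e-04 ≈ 14.3371.
Since α = 2/3 < 1, p = c/n^{2/3} ≫ 1/n is above the triangle threshold p ~ 1/n. Asymptotically E[X] ~ (c³/6)·n^{3(1−α)} = (1³/6)·n^{1} → ∞; triangles are abundant w.h.p.

E[X] ≈ 14.3371; in regime p = Θ(1/n^{2/3}) E[X] diverges (above the triangle threshold p ~ 1/n).


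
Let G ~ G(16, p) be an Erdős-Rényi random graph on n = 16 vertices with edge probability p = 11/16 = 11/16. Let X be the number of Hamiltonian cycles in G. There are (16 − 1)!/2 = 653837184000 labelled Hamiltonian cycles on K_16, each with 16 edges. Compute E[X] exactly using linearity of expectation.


K_16 has (16 − 1)!/2 = 653837184000 labelled Hamiltonian cycles.
For each such Hamiltonian cycle H, let X_H = 1 if all 16 edges of H are present in G. Then P[X_H = 1] = p^{16} = (11/16)^{16} = 45949729863572161/18446744073709551616.
By linearity: E[X] = Σ_H E[X_H] = 653837184000 · p^{16} = 653837184000 · 45949729863572161/18446744073709551616 = 29339494120662818290072875/18014398509481984.
Numerically: E[X] ≈ 1.62867e+09.

E[X] = 653837184000 · (11/16)^{16} = 29339494120662818290072875/18014398509481984 ≈ 1.62867e+09.


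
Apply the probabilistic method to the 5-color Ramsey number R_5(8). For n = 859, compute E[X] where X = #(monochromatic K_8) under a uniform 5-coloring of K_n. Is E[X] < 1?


E[X] = C(859, 8) · 5^{1 − 28} = 7115855595170747139 · 5^{−27} = 7115855595170747139/7450580596923828125.
As a reduced fraction: E[X] = 7115855595170747139/7450580596923828125 ≈ 0.955074.
Is E[X] < 1? YES.
Since E[X] < 1, there exists a 5-coloring of K_{859} with no monochromatic K_8; hence R_5(8) > 859.

E[X] = 7115855595170747139/7450580596923828125 ≈ 0.955074; E[X] < 1, so R_5(8) > 859.


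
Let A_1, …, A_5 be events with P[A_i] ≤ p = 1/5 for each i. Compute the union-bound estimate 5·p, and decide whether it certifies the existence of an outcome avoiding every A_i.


Union bound: P[∪_{i=1}^{5} A_i] ≤ Σ_i P[A_i] ≤ 5·p = 5·(1/5) = 1.
Numerically: 1 ≈ 1.0000000.
Is 1 < 1? NO.
Since the bound 1 is ≥ 1, the union bound is uninformative here; it does NOT by itself certify existence.

5·p = 1 ≈ 1.0000000; existence NOT certified by the union bound.


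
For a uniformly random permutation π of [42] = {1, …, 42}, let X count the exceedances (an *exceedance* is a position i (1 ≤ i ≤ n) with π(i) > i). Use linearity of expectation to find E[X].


Write X = Σ_{i=1}^{42} X_i, where X_i = 1_{π(i) > i}.
For each fixed i, π(i) is uniform over {1, …, 42} (marginal of a uniform permutation), so P[π(i) > i] = (n − i)/n. Summing: Σ_{i=1}^{42} (n − i)/n = (0 + 1 + … + 41)/42 = 42(42 − 1)/(2·42) = (42 − 1)/2.
Hence E[X] = Σ_{i=1}^{42} (42 − i)/42 = 41/2 ≈ 20.500.

E[X] = 41/2 = 20.500.


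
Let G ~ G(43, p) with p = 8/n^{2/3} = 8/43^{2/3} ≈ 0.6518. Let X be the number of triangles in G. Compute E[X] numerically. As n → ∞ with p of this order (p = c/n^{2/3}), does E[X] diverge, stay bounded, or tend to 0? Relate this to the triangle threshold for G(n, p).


Number of potential triangles: C(43, 3) = 12341.
Each occurs with probability p³ ≈ (0.6518)³ ≈ 2.769064e-01.
By linearity: E[X] = C(43, 3)·p³ ≈ 12341 · 2.769064e-01 ≈ 3417.3023.
Since α = 2/3 < 1, p = c/n^{2/3} ≫ 1/n is above the triangle threshold p ~ 1/n. Asymptotically E[X] ~ (c³/6)·n^{3(1−α)} = (8³/6)·n^{1} → ∞; triangles are abundant w.h.p.

E[X] ≈ 3417.3023; in regime p = Θ(1/n^{2/3}) E[X] diverges (above the triangle threshold p ~ 1/n).


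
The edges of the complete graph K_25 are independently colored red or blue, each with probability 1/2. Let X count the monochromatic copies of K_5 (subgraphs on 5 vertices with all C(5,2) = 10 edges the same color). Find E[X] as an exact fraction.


Let X = Σ_S X_S over the C(25, 5) = 53130 subsets S of size 5, where X_S = 1 if the K_5 on S is monochromatic.
For a fixed S, the K_5 on S has C(5, 2) = 10 edges. P[all 10 edges red] = (1/2)^10, and likewise for blue, so P[monochromatic] = 2·(1/2)^10 = 2^{1 − 10} = 1/512.
Summing: E[X] = C(25, 5) · 2^{1 − 10} = 53130 · 1/512 = 26565/256.
Numerically: E[X] ≈ 103.76953.

E[X] = C(25,5)·2^(1−C(5,2)) = 26565/256 ≈ 103.76953.


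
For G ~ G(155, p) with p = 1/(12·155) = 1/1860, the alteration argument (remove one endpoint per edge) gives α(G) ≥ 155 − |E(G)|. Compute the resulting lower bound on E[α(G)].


E[|E(G)|] = C(155, 2)·p = 11935 · (1/1860) = 77/12.
E[α(G)] ≥ n − E[|E(G)|] = 155 − 77/12 = 1783/12.
Numerically: ≈ 148.583.
(This is only a lower bound; the true E[α(G)] may be larger.)

E[α(G)] ≥ 1783/12 ≈ 148.583.


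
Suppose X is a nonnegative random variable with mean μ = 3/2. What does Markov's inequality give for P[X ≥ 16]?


μ = E[X] = 3/2, a = 16.
Markov: P[X ≥ 16] ≤ μ/a = (3/2)/16 = 3/32.
Numerically: ≈ 0.0938.
(Since a = 16 > μ = 1.5000, the bound 3/32 is < 1 and informative.)

P[X ≥ 16] ≤ 3/32 ≈ 0.0938.


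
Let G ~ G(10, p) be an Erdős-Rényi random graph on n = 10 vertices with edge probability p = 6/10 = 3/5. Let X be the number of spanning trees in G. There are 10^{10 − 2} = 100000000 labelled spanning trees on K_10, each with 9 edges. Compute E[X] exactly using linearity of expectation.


K_10 has 10^{10 − 2} = 100000000 labelled spanning trees.
For each such spanning tree H, let X_H = 1 if all 9 edges of H are present in G. Then P[X_H = 1] = p^{9} = (3/5)^{9} = 19683/1953125.
By linearity: E[X] = Σ_H E[X_H] = 100000000 · p^{9} = 100000000 · 19683/1953125 = 5038848/5.
Numerically: E[X] ≈ 1.008e+06.

E[X] = 100000000 · (3/5)^{9} = 5038848/5 ≈ 1.008e+06.


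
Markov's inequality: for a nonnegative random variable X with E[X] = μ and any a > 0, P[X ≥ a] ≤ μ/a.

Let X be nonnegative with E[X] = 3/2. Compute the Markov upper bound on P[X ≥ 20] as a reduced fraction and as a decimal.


μ = E[X] = 3/2, a = 20.
Markov: P[X ≥ 20] ≤ μ/a = (3/2)/20 = 3/40.
Numerically: ≈ 0.075000.
(Since a = 20 > μ = 1.500000, the bound 3/40 is < 1 and informative.)

P[X ≥ 20] ≤ 3/40 ≈ 0.075000.


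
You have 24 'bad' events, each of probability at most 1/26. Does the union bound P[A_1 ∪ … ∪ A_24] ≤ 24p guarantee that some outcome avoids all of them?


Union bound: P[∪_{i=1}^{24} A_i] ≤ Σ_i P[A_i] ≤ 24·p = 24·(1/26) = 12/13.
Numerically: 12/13 ≈ 0.9230769.
Is 12/13 < 1? YES.
Since P[∪ A_i] ≤ 12/13 < 1, the complement has P[∩ A_i^c] ≥ 1 − 12/13 = 1/13 > 0, so some outcome avoids every A_i.

24·p = 12/13 ≈ 0.9230769; existence CERTIFIED by the union bound.


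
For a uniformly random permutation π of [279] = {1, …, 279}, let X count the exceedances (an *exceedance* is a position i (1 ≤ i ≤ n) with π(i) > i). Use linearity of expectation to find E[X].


Write X = Σ_{i=1}^{279} X_i, where X_i = 1_{π(i) > i}.
For each fixed i, π(i) is uniform over {1, …, 279} (marginal of a uniform permutation), so P[π(i) > i] = (n − i)/n. Summing: Σ_{i=1}^{279} (n − i)/n = (0 + 1 + … + 278)/279 = 279(279 − 1)/(2·279) = (279 − 1)/2.
Hence E[X] = Σ_{i=1}^{279} (279 − i)/279 = 139 ≈ 139.000000.

E[X] = 139 = 139.000000.


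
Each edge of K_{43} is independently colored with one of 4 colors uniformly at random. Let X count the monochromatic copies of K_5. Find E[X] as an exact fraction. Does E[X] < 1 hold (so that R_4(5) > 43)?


E[X] = C(43, 5) · 4^{1 − 10} = 962598 · 4^{−9} = 962598/262144.
As a reduced fraction: E[X] = 481299/131072 ≈ 3.6720.
Is E[X] < 1? NO.
Since E[X] ≥ 1, the first-moment bound is inconclusive at n = 43; it does NOT by itself certify R_4(5) > 43.

E[X] = 481299/131072 ≈ 3.6720; E[X] ≥ 1; first-moment method inconclusive here.


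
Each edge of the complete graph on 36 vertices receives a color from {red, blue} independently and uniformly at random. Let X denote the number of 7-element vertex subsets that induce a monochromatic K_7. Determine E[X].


Let X = Σ_S X_S over the C(36, 7) = 8347680 subsets S of size 7, where X_S = 1 if the K_7 on S is monochromatic.
For a fixed S, the K_7 on S has C(7, 2) = 21 edges. P[all 21 edges red] = (1/2)^21, and likewise for blue, so P[monochromatic] = 2·(1/2)^21 = 2^{1 − 21} = 1/1048576.
By linearity: E[X] = C(36, 7) · 2^{1 − 21} = 8347680 · 1/1048576 = 260865/32768.
Numerically: E[X] ≈ 7.960968.

E[X] = C(36,7)·2^(1−C(7,2)) = 260865/32768 ≈ 7.960968.


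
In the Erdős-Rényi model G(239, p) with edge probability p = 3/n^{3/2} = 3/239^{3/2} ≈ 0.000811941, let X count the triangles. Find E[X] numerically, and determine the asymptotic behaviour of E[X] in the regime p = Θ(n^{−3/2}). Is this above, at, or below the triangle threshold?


Number of potential triangles: C(239, 3) = 2246839.
Each occurs with probability p³ ≈ (0.000811941)³ ≈ 5.35270378e-10.
By linearity: E[X] = C(239, 3)·p³ ≈ 2246839 · 5.35270378e-10 ≈ 0.001203.
Since α = 3/2 > 1, p = c/n^{3/2} = o(1/n) is below the triangle threshold p ~ 1/n. Asymptotically E[X] ~ (c³/6)·n^{3(1−α)} = (3³/6)·n^{-1.5} → 0, so by Markov's inequality G has no triangles w.h.p.

E[X] ≈ 0.001203; in regime p = Θ(1/n^{3/2}) E[X] tends to 0 (below the triangle threshold p ~ 1/n).


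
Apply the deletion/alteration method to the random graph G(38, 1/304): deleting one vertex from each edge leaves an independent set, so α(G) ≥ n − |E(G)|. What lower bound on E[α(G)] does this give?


E[|E(G)|] = C(38, 2)·p = 703 · (1/304) = 37/16.
E[α(G)] ≥ n − E[|E(G)|] = 38 − 37/16 = 571/16.
Numerically: ≈ 35.6875.
(This is only a lower bound; the true E[α(G)] may be larger.)

E[α(G)] ≥ 571/16 ≈ 35.6875.


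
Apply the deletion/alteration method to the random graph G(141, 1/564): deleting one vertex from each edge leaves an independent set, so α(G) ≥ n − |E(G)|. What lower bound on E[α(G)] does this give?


E[|E(G)|] = C(141, 2)·p = 9870 · (1/564) = 35/2.
E[α(G)] ≥ n − E[|E(G)|] = 141 − 35/2 = 247/2.
Numerically: ≈ 123.500.
(This is only a lower bound; the true E[α(G)] may be larger.)

E[α(G)] ≥ 247/2 ≈ 123.500.


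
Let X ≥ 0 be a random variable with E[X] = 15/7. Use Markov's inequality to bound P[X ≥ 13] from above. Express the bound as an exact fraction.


μ = E[X] = 15/7, a = 13.
Markov: P[X ≥ 13] ≤ μ/a = (15/7)/13 = 15/91.
Numerically: ≈ 0.1648.
(Since a = 13 > μ = 2.1429, the bound 15/91 is < 1 and informative.)

P[X ≥ 13] ≤ 15/91 ≈ 0.1648.


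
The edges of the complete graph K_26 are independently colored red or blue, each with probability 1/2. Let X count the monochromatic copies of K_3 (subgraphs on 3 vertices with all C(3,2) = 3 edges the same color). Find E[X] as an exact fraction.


Let X = Σ_S X_S over the C(26, 3) = 2600 subsets S of size 3, where X_S = 1 if the K_3 on S is monochromatic.
For a fixed S, the K_3 on S has C(3, 2) = 3 edges. P[all 3 edges red] = (1/2)^3, and likewise for blue, so P[monochromatic] = 2·(1/2)^3 = 2^{1 − 3} = 1/4.
By linearity of expectation: E[X] = C(26, 3) · 2^{1 − 3} = 2600 · 1/4 = 650.
Numerically: E[X] ≈ 650.000.

E[X] = C(26,3)·2^(1−C(3,2)) = 650 ≈ 650.000.


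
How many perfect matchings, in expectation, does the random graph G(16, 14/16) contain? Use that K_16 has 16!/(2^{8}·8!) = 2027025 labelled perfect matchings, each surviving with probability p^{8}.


K_16 has 16!/(2^{8}·8!) = 2027025 labelled perfect matchings.
For each such perfect matching H, let X_H = 1 if all 8 edges of H are present in G. Then P[X_H = 1] = p^{8} = (7/8)^{8} = 5764801/16777216.
By linearity of expectation: E[X] = Σ_H E[X_H] = 2027025 · p^{8} = 2027025 · 5764801/16777216 = 11685395747025/16777216.
Numerically: E[X] ≈ 6.965e+05.

E[X] = 2027025 · (7/8)^{8} = 11685395747025/16777216 ≈ 6.965e+05.


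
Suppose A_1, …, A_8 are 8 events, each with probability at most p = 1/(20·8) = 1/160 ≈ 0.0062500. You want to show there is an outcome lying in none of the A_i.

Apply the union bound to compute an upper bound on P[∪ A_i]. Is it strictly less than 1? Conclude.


Union bound: P[∪_{i=1}^{8} A_i] ≤ Σ_i P[A_i] ≤ 8·p = 8·(1/160) = 1/20.
Numerically: 1/20 ≈ 0.0500000.
Is 1/20 < 1? YES.
Since P[∪ A_i] ≤ 1/20 < 1, the complement has P[∩ A_i^c] ≥ 1 − 1/20 = 19/20 > 0, so some outcome avoids every A_i.

8·p = 1/20 ≈ 0.0500000; existence CERTIFIED by the union bound.


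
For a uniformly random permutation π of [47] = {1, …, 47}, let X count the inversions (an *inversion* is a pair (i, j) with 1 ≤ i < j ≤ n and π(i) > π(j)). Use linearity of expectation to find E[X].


Write X = Σ X_I over the C(47, 2) = 1081 pairs i < j, with X_I the indicator of one inversion.
There are 1081 indicators.
For each fixed pair i < j, the values π(i) and π(j) are two distinct elements of {1, …, 47} in uniformly random order; by symmetry P[π(i) > π(j)] = 1/2.
By linearity: E[X] = 1081 · (1/2) = C(47, 2) · (1/2) = 1081/2 = 1081/2 ≈ 540.5000.

E[X] = 1081/2 = 540.5000.


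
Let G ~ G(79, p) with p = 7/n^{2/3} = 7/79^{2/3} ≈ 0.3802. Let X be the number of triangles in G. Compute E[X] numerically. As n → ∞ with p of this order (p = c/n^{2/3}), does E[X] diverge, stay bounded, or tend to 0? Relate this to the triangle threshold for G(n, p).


Number of potential triangles: C(79, 3) = 79079.
Each occurs with probability p³ ≈ (0.3802)³ ≈ 5.4959141e-02.
By linearity: E[X] = C(79, 3)·p³ ≈ 79079 · 5.4959141e-02 ≈ 4346.11392.
Since α = 2/3 < 1, p = c/n^{2/3} ≫ 1/n is above the triangle threshold p ~ 1/n. Asymptotically E[X] ~ (c³/6)·n^{3(1−α)} = (7³/6)·n^{1} → ∞; triangles are abundant w.h.p.

E[X] ≈ 4346.11392; in regime p = Θ(1/n^{2/3}) E[X] diverges (above the triangle threshold p ~ 1/n).


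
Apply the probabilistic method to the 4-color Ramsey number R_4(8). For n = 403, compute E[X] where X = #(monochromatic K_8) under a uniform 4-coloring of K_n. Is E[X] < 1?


E[X] = C(403, 8) · 4^{1 − 28} = 16090020602228430 · 4^{−27} = 16090020602228430/18014398509481984.
As a reduced fraction: E[X] = 8045010301114215/9007199254740992 ≈ 0.8931756.
Is E[X] < 1? YES.
Since E[X] < 1, there exists a 4-coloring of K_{403} with no monochromatic K_8; hence R_4(8) > 403.

E[X] = 8045010301114215/9007199254740992 ≈ 0.8931756; E[X] < 1, so R_4(8) > 403.


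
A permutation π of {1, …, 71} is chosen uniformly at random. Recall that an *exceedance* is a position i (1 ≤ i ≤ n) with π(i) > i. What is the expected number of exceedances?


Write X = Σ_{i=1}^{71} X_i, where X_i = 1_{π(i) > i}.
For each fixed i, π(i) is uniform over {1, …, 71} (marginal of a uniform permutation), so P[π(i) > i] = (n − i)/n. Summing: Σ_{i=1}^{71} (n − i)/n = (0 + 1 + … + 70)/71 = 71(71 − 1)/(2·71) = (71 − 1)/2.
Hence E[X] = Σ_{i=1}^{71} (71 − i)/71 = 35 ≈ 35.000.

E[X] = 35 = 35.000.


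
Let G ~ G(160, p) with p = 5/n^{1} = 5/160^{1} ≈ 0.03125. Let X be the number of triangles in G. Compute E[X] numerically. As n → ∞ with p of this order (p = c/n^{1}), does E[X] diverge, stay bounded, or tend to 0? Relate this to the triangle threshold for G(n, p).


Number of potential triangles: C(160, 3) = 669920.
Each occurs with probability p³ ≈ (0.03125)³ ≈ 3.0517578e-05.
By linearity: E[X] = C(160, 3)·p³ ≈ 669920 · 3.0517578e-05 ≈ 20.44434.
Here α = 1, so p = 5/n is exactly at the triangle threshold p ~ 1/n. Asymptotically E[X] → c³/6 = 5³/6 = 125/6 ≈ 20.83333, a bounded constant. In this regime the triangle count is asymptotically Poisson(c³/6).

E[X] ≈ 20.44434; in regime p = Θ(1/n^{1}) E[X] stays bounded (at the triangle threshold p ~ 1/n).


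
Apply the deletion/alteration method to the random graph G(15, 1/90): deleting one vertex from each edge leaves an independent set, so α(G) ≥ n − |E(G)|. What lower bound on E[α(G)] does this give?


E[|E(G)|] = C(15, 2)·p = 105 · (1/90) = 7/6.
E[α(G)] ≥ n − E[|E(G)|] = 15 − 7/6 = 83/6.
Numerically: ≈ 13.83333.
(This is only a lower bound; the true E[α(G)] may be larger.)

E[α(G)] ≥ 83/6 ≈ 13.83333.


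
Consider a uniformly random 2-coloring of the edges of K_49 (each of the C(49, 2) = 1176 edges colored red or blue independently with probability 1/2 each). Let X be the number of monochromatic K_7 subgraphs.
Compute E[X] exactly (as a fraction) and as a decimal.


Let X = Σ_S X_S over the C(49, 7) = 85900584 subsets S of size 7, where X_S = 1 if the K_7 on S is monochromatic.
For a fixed S, the K_7 on S has C(7, 2) = 21 edges. P[all 21 edges red] = (1/2)^21, and likewise for blue, so P[monochromatic] = 2·(1/2)^21 = 2^{1 − 21} = 1/1048576.
Summing: E[X] = C(49, 7) · 2^{1 − 21} = 85900584 · 1/1048576 = 10737573/131072.
Numerically: E[X] ≈ 81.9212.

E[X] = C(49,7)·2^(1−C(7,2)) = 10737573/131072 ≈ 81.9212.


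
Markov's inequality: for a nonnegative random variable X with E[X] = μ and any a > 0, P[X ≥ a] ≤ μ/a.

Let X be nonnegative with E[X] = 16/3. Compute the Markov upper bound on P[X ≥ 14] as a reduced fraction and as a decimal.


μ = E[X] = 16/3, a = 14.
Markov: P[X ≥ 14] ≤ μ/a = (16/3)/14 = 8/21.
Numerically: ≈ 0.380952.
(Since a = 14 > μ = 5.333333, the bound 8/21 is < 1 and informative.)

P[X ≥ 14] ≤ 8/21 ≈ 0.380952.


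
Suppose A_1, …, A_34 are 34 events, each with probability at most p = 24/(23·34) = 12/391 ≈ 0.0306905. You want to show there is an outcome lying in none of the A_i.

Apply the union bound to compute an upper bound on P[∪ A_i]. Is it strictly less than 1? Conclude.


Union bound: P[∪_{i=1}^{34} A_i] ≤ Σ_i P[A_i] ≤ 34·p = 34·(12/391) = 24/23.
Numerically: 24/23 ≈ 1.0434783.
Is 24/23 < 1? NO.
Since the bound 24/23 is ≥ 1, the union bound is uninformative here; it does NOT by itself certify existence.

34·p = 24/23 ≈ 1.0434783; existence NOT certified by the union bound.


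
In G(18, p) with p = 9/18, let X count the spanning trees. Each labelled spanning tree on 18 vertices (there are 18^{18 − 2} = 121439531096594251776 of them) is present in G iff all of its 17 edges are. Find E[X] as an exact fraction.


K_18 has 18^{18 − 2} = 121439531096594251776 labelled spanning trees.
For each such spanning tree H, let X_H = 1 if all 17 edges of H are present in G. Then P[X_H = 1] = p^{17} = (1/2)^{17} = 1/131072.
By linearity: E[X] = Σ_H E[X_H] = 121439531096594251776 · p^{17} = 121439531096594251776 · 1/131072 = 1853020188851841/2.
Numerically: E[X] ≈ 9.27e+14.

E[X] = 121439531096594251776 · (1/2)^{17} = 1853020188851841/2 ≈ 9.27e+14.


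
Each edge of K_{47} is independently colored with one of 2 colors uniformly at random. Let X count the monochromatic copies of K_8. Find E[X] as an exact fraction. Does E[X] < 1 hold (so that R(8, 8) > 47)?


E[X] = C(47, 8) · 2^{1 − 28} = 314457495 · 2^{−27} = 314457495/134217728.
As a reduced fraction: E[X] = 314457495/134217728 ≈ 2.3428909.
Is E[X] < 1? NO.
Since E[X] ≥ 1, the first-moment bound is inconclusive at n = 47; it does NOT by itself certify R(8, 8) > 47.

E[X] = 314457495/134217728 ≈ 2.3428909; E[X] ≥ 1; first-moment method inconclusive here.


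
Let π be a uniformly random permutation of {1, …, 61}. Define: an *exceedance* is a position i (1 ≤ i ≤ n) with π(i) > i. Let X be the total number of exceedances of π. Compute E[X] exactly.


Write X = Σ_{i=1}^{61} X_i, where X_i = 1_{π(i) > i}.
For each fixed i, π(i) is uniform over {1, …, 61} (marginal of a uniform permutation), so P[π(i) > i] = (n − i)/n. Summing: Σ_{i=1}^{61} (n − i)/n = (0 + 1 + … + 60)/61 = 61(61 − 1)/(2·61) = (61 − 1)/2.
Hence E[X] = Σ_{i=1}^{61} (61 − i)/61 = 30 ≈ 30.0000.

E[X] = 30 = 30.0000.


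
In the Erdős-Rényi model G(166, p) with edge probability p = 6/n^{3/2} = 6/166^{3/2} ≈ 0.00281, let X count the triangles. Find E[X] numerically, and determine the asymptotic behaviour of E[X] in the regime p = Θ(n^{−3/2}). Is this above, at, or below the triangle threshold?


Number of potential triangles: C(166, 3) = 748660.
Each occurs with probability p³ ≈ (0.00281)³ ≈ 2.20784e-08.
By linearity: E[X] = C(166, 3)·p³ ≈ 748660 · 2.20784e-08 ≈ 0.017.
Since α = 3/2 > 1, p = c/n^{3/2} = o(1/n) is below the triangle threshold p ~ 1/n. Asymptotically E[X] ~ (c³/6)·n^{3(1−α)} = (6³/6)·n^{-1.5} → 0, so by Markov's inequality G has no triangles w.h.p.

E[X] ≈ 0.017; in regime p = Θ(1/n^{3/2}) E[X] tends to 0 (below the triangle threshold p ~ 1/n).


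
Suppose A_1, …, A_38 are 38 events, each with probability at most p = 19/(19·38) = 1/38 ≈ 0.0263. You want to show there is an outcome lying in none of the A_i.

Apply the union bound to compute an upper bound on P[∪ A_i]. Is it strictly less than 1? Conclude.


Union bound: P[∪_{i=1}^{38} A_i] ≤ Σ_i P[A_i] ≤ 38·p = 38·(1/38) = 1.
Numerically: 1 ≈ 1.0000.
Is 1 < 1? NO.
Since the bound 1 is ≥ 1, the union bound is uninformative here; it does NOT by itself certify existence.

38·p = 1 ≈ 1.0000; existence NOT certified by the union bound.
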